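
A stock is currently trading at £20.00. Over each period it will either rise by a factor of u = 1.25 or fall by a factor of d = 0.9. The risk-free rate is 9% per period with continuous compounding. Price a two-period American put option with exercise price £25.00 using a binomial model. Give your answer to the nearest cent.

£5.00

Risk-neutral probability p = (e^0.09 − 0.9)/(1.25 − 0.9) = 0.1942/0.3500 = 0.5548
Terminal stock prices: S_uu = 31.25, S_ud = 22.5, S_dd = 16.2
Terminal payoffs (K − S): max(-6.25, 0) = 0, max(2.5, 0) = 2.5, max(8.8, 0) = 8.8
Node u (S = 25): continuation = e^(−0.09)·[0.5548·0.0000 + 0.4452·2.5000] = 1.0172; exercise value = 0.0000 ≤ continuation, so V_u = 1.0172
Node d (S = 18): continuation = e^(−0.09)·[0.5548·2.5000 + 0.4452·8.8000] = 4.8483; exercise value = 7.0000 > continuation, so V_d = 7.0000 (exercise)
Node 0 (S = 20): continuation = e^(−0.09)·[0.5548·1.0172 + 0.4452·7.0000] = 3.3641; exercise value = 5.0000 > continuation, so V_0 = 5.0000 (exercise)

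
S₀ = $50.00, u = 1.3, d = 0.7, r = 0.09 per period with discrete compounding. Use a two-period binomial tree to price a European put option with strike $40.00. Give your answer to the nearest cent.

$1.60

Risk-neutral probability p = (1 + 0.09 − 0.7)/(1.3 − 0.7) = 0.3900/0.6000 = 0.6500
Terminal stock prices: S_uu = 84.5, S_ud = 45.5, S_dd = 24.5
Terminal payoffs (K − S): max(-44.5, 0) = 0, max(-5.5, 0) = 0, max(15.5, 0) = 15.5
Node u (S = 65): V_u = 1/1.09·[0.6500·0.0000 + 0.3500·0.0000] = 0.0000
Node d (S = 35): V_d = 1/1.09·[0.6500·0.0000 + 0.3500·15.5000] = 4.9771
Node 0 (S = 50): V_0 = 1/1.09·[0.6500·0.0000 + 0.3500·4.9771] = 1.5981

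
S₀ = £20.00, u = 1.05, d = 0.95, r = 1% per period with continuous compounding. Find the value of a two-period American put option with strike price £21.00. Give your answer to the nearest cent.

£1.04

Risk-neutral probability p = (e^0.01 − 0.95)/(1.05 − 0.95) = 0.0601/0.1000 = 0.6005
Terminal stock prices: S_uu = 22.05, S_ud = 19.95, S_dd = 18.05
Terminal payoffs (K − S): max(-1.05, 0) = 0, max(1.05, 0) = 1.05, max(2.95, 0) = 2.95
Node u (S = 21): continuation = e^(−0.01)·[0.6005·0.0000 + 0.3995·1.0500] = 0.4153; exercise value = 0.0000 ≤ continuation, so V_u = 0.4153
Node d (S = 19): continuation = e^(−0.01)·[0.6005·1.0500 + 0.3995·2.9500] = 1.7910; exercise value = 2.0000 > continuation, so V_d = 2.0000 (exercise)
Node 0 (S = 20): continuation = e^(−0.01)·[0.6005·0.4153 + 0.3995·2.0000] = 1.0380; exercise value = 1.0000 ≤ continuation, so V_0 = 1.0380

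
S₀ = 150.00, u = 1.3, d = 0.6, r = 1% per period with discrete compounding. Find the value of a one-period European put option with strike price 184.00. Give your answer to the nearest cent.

Risk-neutral probability p = (1 + 0.01 − 0.6)/(1.3 − 0.6) = 0.4100/0.7000 = 0.5857
Terminal stock prices: S_u = 195, S_d = 90
Terminal payoffs (K − S): max(-11, 0) = 0, max(94, 0) = 94
Node 0 (S = 150): V_0 = 1/1.01·[0.5857·0.0000 + 0.4143·94.0000] = 38.5573

38.56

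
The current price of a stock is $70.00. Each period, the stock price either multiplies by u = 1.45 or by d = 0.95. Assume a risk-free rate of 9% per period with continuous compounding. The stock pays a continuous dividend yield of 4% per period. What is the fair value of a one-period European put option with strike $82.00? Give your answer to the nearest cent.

Per-period risk-free factor R = e^0.09 = 1.0942; dividend-adjusted growth = e^(0.09−0.04) = 1.0513.
Risk-neutral probability p = (1.0513 − 0.95)/(1.45 − 0.95) = 0.1013/0.5000 = 0.2025
Terminal stock prices: S_u = 101.5, S_d = 66.5
Terminal payoffs (K − S): max(-19.5, 0) = 0, max(15.5, 0) = 15.5
Node 0 (S = 70): V_0 = e^(−0.09)·[0.2025·0.0000 + 0.7975·15.5000] = 11.2967

$11.30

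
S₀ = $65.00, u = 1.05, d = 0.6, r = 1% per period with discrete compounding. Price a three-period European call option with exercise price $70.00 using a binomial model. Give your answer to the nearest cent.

$3.85

Risk-neutral probability p = (1 + 0.01 − 0.6)/(1.05 − 0.6) = 0.4100/0.4500 = 0.9111
Terminal stock prices: S_uuu = 75.25, S_uud = 43, S_udd = 24.57, S_ddd = 14.04
Terminal payoffs (S − K): max(5.246, 0) = 5.246, max(-27, 0) = 0, max(-45.43, 0) = 0, max(-55.96, 0) = 0
Node uu (S = 71.66): V_uu = 1/1.01·[0.9111·5.2456 + 0.0889·0.0000] = 4.7320
Node ud (S = 40.95): V_ud = 1/1.01·[0.9111·0.0000 + 0.0889·0.0000] = 0.0000
Node dd (S = 23.4): V_dd = 1/1.01·[0.9111·0.0000 + 0.0889·0.0000] = 0.0000
Node u (S = 68.25): V_u = 1/1.01·[0.9111·4.7320 + 0.0889·0.0000] = 4.2687
Node d (S = 39): V_d = 1/1.01·[0.9111·0.0000 + 0.0889·0.0000] = 0.0000
Node 0 (S = 65): V_0 = 1/1.01·[0.9111·4.2687 + 0.0889·0.0000] = 3.8508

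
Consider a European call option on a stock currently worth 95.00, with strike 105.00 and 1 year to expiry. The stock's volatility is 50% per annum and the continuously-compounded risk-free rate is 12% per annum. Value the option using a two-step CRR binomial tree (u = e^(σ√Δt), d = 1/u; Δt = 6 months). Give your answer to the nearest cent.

CRR parameters: u = e^(σ√Δt) = e^(0.5·√0.5) = 1.4241, d = 1/u = 0.7022
Per-period rate: rΔt = 0.12·0.5 = 0.06, so R = e^0.06 = 1.0618
Risk-neutral probability p = (e^0.06 − 0.7022)/(1.4241 − 0.7022) = 0.3596/0.7219 = 0.4982
Terminal stock prices: S_uu = 192.7, S_ud = 95, S_dd = 46.84
Terminal payoffs (S − K): max(87.67, 0) = 87.67, max(-10, 0) = 0, max(-58.16, 0) = 0
Node u (S = 135.3): V_u = e^(−0.06)·[0.4982·87.6709 + 0.5018·0.0000] = 41.1320
Node d (S = 66.71): V_d = e^(−0.06)·[0.4982·0.0000 + 0.5018·0.0000] = 0.0000
Node 0 (S = 95): V_0 = e^(−0.06)·[0.4982·41.1320 + 0.5018·0.0000] = 19.2977

19.30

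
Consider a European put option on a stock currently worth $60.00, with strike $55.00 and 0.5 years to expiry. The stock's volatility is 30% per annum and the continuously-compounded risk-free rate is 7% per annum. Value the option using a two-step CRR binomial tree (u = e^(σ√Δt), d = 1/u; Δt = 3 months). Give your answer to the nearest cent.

$2.34

CRR parameters: u = e^(σ√Δt) = e^(0.3·√0.25) = 1.1618, d = 1/u = 0.8607
Per-period rate: rΔt = 0.07·0.25 = 0.0175, so R = e^0.0175 = 1.0177
Risk-neutral probability p = (e^0.0175 − 0.8607)/(1.1618 − 0.8607) = 0.1569/0.3011 = 0.5212
Terminal stock prices: S_uu = 80.99, S_ud = 60, S_dd = 44.45
Terminal payoffs (K − S): max(-25.99, 0) = 0, max(-5, 0) = 0, max(10.55, 0) = 10.55
Node u (S = 69.71): V_u = e^(−0.0175)·[0.5212·0.0000 + 0.4788·0.0000] = 0.0000
Node d (S = 51.64): V_d = e^(−0.0175)·[0.5212·0.0000 + 0.4788·10.5509] = 4.9642
Node 0 (S = 60): V_0 = e^(−0.0175)·[0.5212·0.0000 + 0.4788·4.9642] = 2.3356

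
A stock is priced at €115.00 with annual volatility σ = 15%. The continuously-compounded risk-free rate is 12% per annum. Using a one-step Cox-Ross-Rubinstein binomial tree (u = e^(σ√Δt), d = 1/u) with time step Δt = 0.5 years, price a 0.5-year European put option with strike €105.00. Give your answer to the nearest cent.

€0.35

CRR parameters: u = e^(σ√Δt) = e^(0.15·√0.5) = 1.1119, d = 1/u = 0.8994
Per-period rate: rΔt = 0.12·0.5 = 0.06, so R = e^0.06 = 1.0618
Risk-neutral probability p = (e^0.06 − 0.8994)/(1.1119 − 0.8994) = 0.1625/0.2125 = 0.7645
Terminal stock prices: S_u = 127.9, S_d = 103.4
Terminal payoffs (K − S): max(-22.87, 0) = 0, max(1.573, 0) = 1.573
Node 0 (S = 115): V_0 = e^(−0.06)·[0.7645·0.0000 + 0.2355·1.5730] = 0.3489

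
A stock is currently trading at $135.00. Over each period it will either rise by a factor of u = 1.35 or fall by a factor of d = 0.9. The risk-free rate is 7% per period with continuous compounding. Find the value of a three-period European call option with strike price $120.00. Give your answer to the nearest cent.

$41.83

Risk-neutral probability p = (e^0.07 − 0.9)/(1.35 − 0.9) = 0.1725/0.4500 = 0.3834
Terminal stock prices: S_uuu = 332.2, S_uud = 221.4, S_udd = 147.6, S_ddd = 98.42
Terminal payoffs (S − K): max(212.2, 0) = 212.2, max(101.4, 0) = 101.4, max(27.62, 0) = 27.62, max(-21.58, 0) = 0
Node uu (S = 246): V_uu = e^(−0.07)·[0.3834·212.1506 + 0.6166·101.4338] = 134.1502
Node ud (S = 164): V_ud = e^(−0.07)·[0.3834·101.4338 + 0.6166·27.6225] = 52.1377
Node dd (S = 109.4): V_dd = e^(−0.07)·[0.3834·27.6225 + 0.6166·0.0000] = 9.8732
Node u (S = 182.2): V_u = e^(−0.07)·[0.3834·134.1502 + 0.6166·52.1377] = 77.9270
Node d (S = 121.5): V_d = e^(−0.07)·[0.3834·52.1377 + 0.6166·9.8732] = 24.3125
Node 0 (S = 135): V_0 = e^(−0.07)·[0.3834·77.9270 + 0.6166·24.3125] = 41.8325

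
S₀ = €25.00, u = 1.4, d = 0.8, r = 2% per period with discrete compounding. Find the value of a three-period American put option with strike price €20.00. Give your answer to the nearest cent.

€1.72

Risk-neutral probability p = (1 + 0.02 − 0.8)/(1.4 − 0.8) = 0.2200/0.6000 = 0.3667
Terminal stock prices: S_uuu = 68.6, S_uud = 39.2, S_udd = 22.4, S_ddd = 12.8
Terminal payoffs (K − S): max(-48.6, 0) = 0, max(-19.2, 0) = 0, max(-2.4, 0) = 0, max(7.2, 0) = 7.2
Node uu (S = 49): continuation = 1/1.02·[0.3667·0.0000 + 0.6333·0.0000] = 0.0000; exercise value = 0.0000 ≤ continuation, so V_uu = 0.0000
Node ud (S = 28): continuation = 1/1.02·[0.3667·0.0000 + 0.6333·0.0000] = 0.0000; exercise value = 0.0000 ≤ continuation, so V_ud = 0.0000
Node dd (S = 16): continuation = 1/1.02·[0.3667·0.0000 + 0.6333·7.2000] = 4.4706; exercise value = 4.0000 ≤ continuation, so V_dd = 4.4706
Node u (S = 35): continuation = 1/1.02·[0.3667·0.0000 + 0.6333·0.0000] = 0.0000; exercise value = 0.0000 ≤ continuation, so V_u = 0.0000
Node d (S = 20): continuation = 1/1.02·[0.3667·0.0000 + 0.6333·4.4706] = 2.7759; exercise value = 0.0000 ≤ continuation, so V_d = 2.7759
Node 0 (S = 25): continuation = 1/1.02·[0.3667·0.0000 + 0.6333·2.7759] = 1.7236; exercise value = 0.0000 ≤ continuation, so V_0 = 1.7236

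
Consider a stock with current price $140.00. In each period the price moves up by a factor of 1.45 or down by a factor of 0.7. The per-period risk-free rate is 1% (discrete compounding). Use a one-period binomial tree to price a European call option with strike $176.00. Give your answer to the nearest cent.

$11.05

Risk-neutral probability p = (1 + 0.01 − 0.7)/(1.45 − 0.7) = 0.3100/0.7500 = 0.4133
Terminal stock prices: S_u = 203, S_d = 98
Terminal payoffs (S − K): max(27, 0) = 27, max(-78, 0) = 0
Node 0 (S = 140): V_0 = 1/1.01·[0.4133·27.0000 + 0.5867·0.0000] = 11.0495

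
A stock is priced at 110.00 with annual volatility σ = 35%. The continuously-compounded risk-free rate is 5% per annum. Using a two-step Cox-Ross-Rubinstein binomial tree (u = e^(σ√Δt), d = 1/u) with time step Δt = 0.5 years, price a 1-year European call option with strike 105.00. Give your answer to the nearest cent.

19.54

CRR parameters: u = e^(σ√Δt) = e^(0.35·√0.5) = 1.2808, d = 1/u = 0.7808
Per-period rate: rΔt = 0.05·0.5 = 0.025, so R = e^0.025 = 1.0253
Risk-neutral probability p = (e^0.025 − 0.7808)/(1.2808 − 0.7808) = 0.2446/0.5000 = 0.4891
Terminal stock prices: S_uu = 180.5, S_ud = 110, S_dd = 67.05
Terminal payoffs (S − K): max(75.45, 0) = 75.45, max(5, 0) = 5, max(-37.95, 0) = 0
Node u (S = 140.9): V_u = e^(−0.025)·[0.4891·75.4502 + 0.5109·5.0000] = 38.4808
Node d (S = 85.88): V_d = e^(−0.025)·[0.4891·5.0000 + 0.5109·0.0000] = 2.3850
Node 0 (S = 110): V_0 = e^(−0.025)·[0.4891·38.4808 + 0.5109·2.3850] = 19.5435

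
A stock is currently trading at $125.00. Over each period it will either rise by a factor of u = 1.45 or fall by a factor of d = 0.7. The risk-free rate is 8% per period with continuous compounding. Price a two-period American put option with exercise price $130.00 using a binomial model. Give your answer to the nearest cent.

$19.85

Risk-neutral probability p = (e^0.08 − 0.7)/(1.45 − 0.7) = 0.3833/0.7500 = 0.5110
Terminal stock prices: S_uu = 262.8, S_ud = 126.9, S_dd = 61.25
Terminal payoffs (K − S): max(-132.8, 0) = 0, max(3.125, 0) = 3.125, max(68.75, 0) = 68.75
Node u (S = 181.2): continuation = e^(−0.08)·[0.5110·0.0000 + 0.4890·3.1250] = 1.4105; exercise value = 0.0000 ≤ continuation, so V_u = 1.4105
Node d (S = 87.5): continuation = e^(−0.08)·[0.5110·3.1250 + 0.4890·68.7500] = 32.5051; exercise value = 42.5000 > continuation, so V_d = 42.5000 (exercise)
Node 0 (S = 125): continuation = e^(−0.08)·[0.5110·1.4105 + 0.4890·42.5000] = 19.8481; exercise value = 5.0000 ≤ continuation, so V_0 = 19.8481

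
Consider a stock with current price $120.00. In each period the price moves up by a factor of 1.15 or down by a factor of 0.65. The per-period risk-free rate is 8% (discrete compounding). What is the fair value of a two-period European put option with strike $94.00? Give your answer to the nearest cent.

$1.62

Risk-neutral probability p = (1 + 0.08 − 0.65)/(1.15 − 0.65) = 0.4300/0.5000 = 0.8600
Terminal stock prices: S_uu = 158.7, S_ud = 89.7, S_dd = 50.7
Terminal payoffs (K − S): max(-64.7, 0) = 0, max(4.3, 0) = 4.3, max(43.3, 0) = 43.3
Node u (S = 138): V_u = 1/1.08·[0.8600·0.0000 + 0.1400·4.3000] = 0.5574
Node d (S = 78): V_d = 1/1.08·[0.8600·4.3000 + 0.1400·43.3000] = 9.0370
Node 0 (S = 120): V_0 = 1/1.08·[0.8600·0.5574 + 0.1400·9.0370] = 1.6153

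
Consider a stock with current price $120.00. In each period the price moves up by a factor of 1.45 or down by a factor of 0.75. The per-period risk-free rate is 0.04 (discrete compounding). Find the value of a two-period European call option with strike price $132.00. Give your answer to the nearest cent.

$19.09

Risk-neutral probability p = (1 + 0.04 − 0.75)/(1.45 − 0.75) = 0.2900/0.7000 = 0.4143
Terminal stock prices: S_uu = 252.3, S_ud = 130.5, S_dd = 67.5
Terminal payoffs (S − K): max(120.3, 0) = 120.3, max(-1.5, 0) = 0, max(-64.5, 0) = 0
Node u (S = 174): V_u = 1/1.04·[0.4143·120.3000 + 0.5857·0.0000] = 47.9217
Node d (S = 90): V_d = 1/1.04·[0.4143·0.0000 + 0.5857·0.0000] = 0.0000
Node 0 (S = 120): V_0 = 1/1.04·[0.4143·47.9217 + 0.5857·0.0000] = 19.0897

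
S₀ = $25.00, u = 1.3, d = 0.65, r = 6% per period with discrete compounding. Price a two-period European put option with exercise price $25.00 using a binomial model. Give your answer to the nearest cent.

$3.36

Risk-neutral probability p = (1 + 0.06 − 0.65)/(1.3 − 0.65) = 0.4100/0.6500 = 0.6308
Terminal stock prices: S_uu = 42.25, S_ud = 21.12, S_dd = 10.56
Terminal payoffs (K − S): max(-17.25, 0) = 0, max(3.875, 0) = 3.875, max(14.44, 0) = 14.44
Node u (S = 32.5): V_u = 1/1.06·[0.6308·0.0000 + 0.3692·3.8750] = 1.3498
Node d (S = 16.25): V_d = 1/1.06·[0.6308·3.8750 + 0.3692·14.4375] = 7.3349
Node 0 (S = 25): V_0 = 1/1.06·[0.6308·1.3498 + 0.3692·7.3349] = 3.3582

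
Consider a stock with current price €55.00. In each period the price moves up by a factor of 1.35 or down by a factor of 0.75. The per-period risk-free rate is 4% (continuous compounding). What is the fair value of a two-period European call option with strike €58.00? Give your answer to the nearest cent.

Risk-neutral probability p = (e^0.04 − 0.75)/(1.35 − 0.75) = 0.2908/0.6000 = 0.4847
Terminal stock prices: S_uu = 100.2, S_ud = 55.69, S_dd = 30.94
Terminal payoffs (S − K): max(42.24, 0) = 42.24, max(-2.312, 0) = 0, max(-27.06, 0) = 0
Node u (S = 74.25): V_u = e^(−0.04)·[0.4847·42.2375 + 0.5153·0.0000] = 19.6692
Node d (S = 41.25): V_d = e^(−0.04)·[0.4847·0.0000 + 0.5153·0.0000] = 0.0000
Node 0 (S = 55): V_0 = e^(−0.04)·[0.4847·19.6692 + 0.5153·0.0000] = 9.1595

€9.16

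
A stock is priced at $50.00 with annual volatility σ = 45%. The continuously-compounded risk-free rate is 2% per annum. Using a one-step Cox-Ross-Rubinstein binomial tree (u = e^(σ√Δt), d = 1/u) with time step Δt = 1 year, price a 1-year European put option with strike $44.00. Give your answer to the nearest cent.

CRR parameters: u = e^(σ√Δt) = e^(0.45·√1) = 1.5683, d = 1/u = 0.6376
Per-period rate: rΔt = 0.02·1 = 0.02, so R = e^0.02 = 1.0202
Risk-neutral probability p = (e^0.02 − 0.6376)/(1.5683 − 0.6376) = 0.3826/0.9307 = 0.4111
Terminal stock prices: S_u = 78.42, S_d = 31.88
Terminal payoffs (K − S): max(-34.42, 0) = 0, max(12.12, 0) = 12.12
Node 0 (S = 50): V_0 = e^(−0.02)·[0.4111·0.0000 + 0.5889·12.1186] = 6.9957

$7.00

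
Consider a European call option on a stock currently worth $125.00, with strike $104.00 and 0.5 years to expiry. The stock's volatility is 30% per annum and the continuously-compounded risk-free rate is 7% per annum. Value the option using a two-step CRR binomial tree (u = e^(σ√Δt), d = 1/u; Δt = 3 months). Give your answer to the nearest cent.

$27.10

CRR parameters: u = e^(σ√Δt) = e^(0.3·√0.25) = 1.1618, d = 1/u = 0.8607
Per-period rate: rΔt = 0.07·0.25 = 0.0175, so R = e^0.0175 = 1.0177
Risk-neutral probability p = (e^0.0175 − 0.8607)/(1.1618 − 0.8607) = 0.1569/0.3011 = 0.5212
Terminal stock prices: S_uu = 168.7, S_ud = 125, S_dd = 92.6
Terminal payoffs (S − K): max(64.73, 0) = 64.73, max(21, 0) = 21, max(-11.4, 0) = 0
Node u (S = 145.2): V_u = e^(−0.0175)·[0.5212·64.7324 + 0.4788·21.0000] = 43.0334
Node d (S = 107.6): V_d = e^(−0.0175)·[0.5212·21.0000 + 0.4788·0.0000] = 10.7553
Node 0 (S = 125): V_0 = e^(−0.0175)·[0.5212·43.0334 + 0.4788·10.7553] = 27.1001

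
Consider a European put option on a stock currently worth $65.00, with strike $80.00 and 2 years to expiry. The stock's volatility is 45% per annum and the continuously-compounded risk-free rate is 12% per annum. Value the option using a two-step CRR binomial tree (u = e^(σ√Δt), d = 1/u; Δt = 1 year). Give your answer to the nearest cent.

$15.34

CRR parameters: u = e^(σ√Δt) = e^(0.45·√1) = 1.5683, d = 1/u = 0.6376
Per-period rate: rΔt = 0.12·1 = 0.12, so R = e^0.12 = 1.1275
Risk-neutral probability p = (e^0.12 − 0.6376)/(1.5683 − 0.6376) = 0.4899/0.9307 = 0.5264
Terminal stock prices: S_uu = 159.9, S_ud = 65, S_dd = 26.43
Terminal payoffs (K − S): max(-79.87, 0) = 0, max(15, 0) = 15, max(53.57, 0) = 53.57
Node u (S = 101.9): V_u = e^(−0.12)·[0.5264·0.0000 + 0.4736·15.0000] = 6.3013
Node d (S = 41.45): V_d = e^(−0.12)·[0.5264·15.0000 + 0.4736·53.5730] = 29.5078
Node 0 (S = 65): V_0 = e^(−0.12)·[0.5264·6.3013 + 0.4736·29.5078] = 15.3375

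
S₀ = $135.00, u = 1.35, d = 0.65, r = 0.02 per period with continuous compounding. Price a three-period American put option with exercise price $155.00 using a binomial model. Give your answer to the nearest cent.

Risk-neutral probability p = (e^0.02 − 0.65)/(1.35 − 0.65) = 0.3702/0.7000 = 0.5289
Terminal stock prices: S_uuu = 332.2, S_uud = 159.9, S_udd = 77, S_ddd = 37.07
Terminal payoffs (K − S): max(-177.2, 0) = 0, max(-4.924, 0) = 0, max(78, 0) = 78, max(117.9, 0) = 117.9
Node uu (S = 246): continuation = e^(−0.02)·[0.5289·0.0000 + 0.4711·0.0000] = 0.0000; exercise value = 0.0000 ≤ continuation, so V_uu = 0.0000
Node ud (S = 118.5): continuation = e^(−0.02)·[0.5289·0.0000 + 0.4711·77.9994] = 36.0210; exercise value = 36.5375 > continuation, so V_ud = 36.5375 (exercise)
Node dd (S = 57.04): continuation = e^(−0.02)·[0.5289·77.9994 + 0.4711·117.9256] = 94.8933; exercise value = 97.9625 > continuation, so V_dd = 97.9625 (exercise)
Node u (S = 182.2): continuation = e^(−0.02)·[0.5289·0.0000 + 0.4711·36.5375] = 16.8734; exercise value = 0.0000 ≤ continuation, so V_u = 16.8734
Node d (S = 87.75): continuation = e^(−0.02)·[0.5289·36.5375 + 0.4711·97.9625] = 64.1808; exercise value = 67.2500 > continuation, so V_d = 67.2500 (exercise)
Node 0 (S = 135): continuation = e^(−0.02)·[0.5289·16.8734 + 0.4711·67.2500] = 39.8038; exercise value = 20.0000 ≤ continuation, so V_0 = 39.8038

$39.80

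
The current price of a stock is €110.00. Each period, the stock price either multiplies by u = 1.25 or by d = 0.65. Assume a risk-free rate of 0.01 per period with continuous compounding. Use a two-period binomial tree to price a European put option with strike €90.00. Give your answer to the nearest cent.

€7.12

Risk-neutral probability p = (e^0.01 − 0.65)/(1.25 − 0.65) = 0.3601/0.6000 = 0.6001
Terminal stock prices: S_uu = 171.9, S_ud = 89.38, S_dd = 46.48
Terminal payoffs (K − S): max(-81.88, 0) = 0, max(0.625, 0) = 0.625, max(43.52, 0) = 43.52
Node u (S = 137.5): V_u = e^(−0.01)·[0.6001·0.0000 + 0.3999·0.6250] = 0.2475
Node d (S = 71.5): V_d = e^(−0.01)·[0.6001·0.6250 + 0.3999·43.5250] = 17.6045
Node 0 (S = 110): V_0 = e^(−0.01)·[0.6001·0.2475 + 0.3999·17.6045] = 7.1173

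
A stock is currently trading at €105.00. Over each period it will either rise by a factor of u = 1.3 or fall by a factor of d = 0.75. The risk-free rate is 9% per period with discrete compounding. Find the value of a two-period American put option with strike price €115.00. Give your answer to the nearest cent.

Risk-neutral probability p = (1 + 0.09 − 0.75)/(1.3 − 0.75) = 0.3400/0.5500 = 0.6182
Terminal stock prices: S_uu = 177.5, S_ud = 102.4, S_dd = 59.06
Terminal payoffs (K − S): max(-62.45, 0) = 0, max(12.62, 0) = 12.62, max(55.94, 0) = 55.94
Node u (S = 136.5): continuation = 1/1.09·[0.6182·0.0000 + 0.3818·12.6250] = 4.4224; exercise value = 0.0000 ≤ continuation, so V_u = 4.4224
Node d (S = 78.75): continuation = 1/1.09·[0.6182·12.6250 + 0.3818·55.9375] = 26.7546; exercise value = 36.2500 > continuation, so V_d = 36.2500 (exercise)
Node 0 (S = 105): continuation = 1/1.09·[0.6182·4.4224 + 0.3818·36.2500] = 15.2062; exercise value = 10.0000 ≤ continuation, so V_0 = 15.2062

€15.21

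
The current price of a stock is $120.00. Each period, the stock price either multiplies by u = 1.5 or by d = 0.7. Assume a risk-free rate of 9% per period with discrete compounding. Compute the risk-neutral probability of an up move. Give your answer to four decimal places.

Risk-neutral probability p = (1 + 0.09 − 0.7)/(1.5 − 0.7) = 0.3900/0.8000 = 0.4875

p = 0.4875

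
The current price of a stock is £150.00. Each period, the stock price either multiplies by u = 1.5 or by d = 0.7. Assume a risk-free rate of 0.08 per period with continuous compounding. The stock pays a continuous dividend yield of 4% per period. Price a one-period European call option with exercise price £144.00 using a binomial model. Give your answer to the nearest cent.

£31.85

Per-period risk-free factor R = e^0.08 = 1.0833; dividend-adjusted growth = e^(0.08−0.04) = 1.0408.
Risk-neutral probability p = (1.0408 − 0.7)/(1.5 − 0.7) = 0.3408/0.8000 = 0.4260
Terminal stock prices: S_u = 225, S_d = 105
Terminal payoffs (S − K): max(81, 0) = 81, max(-39, 0) = 0
Node 0 (S = 150): V_0 = e^(−0.08)·[0.4260·81.0000 + 0.5740·0.0000] = 31.8541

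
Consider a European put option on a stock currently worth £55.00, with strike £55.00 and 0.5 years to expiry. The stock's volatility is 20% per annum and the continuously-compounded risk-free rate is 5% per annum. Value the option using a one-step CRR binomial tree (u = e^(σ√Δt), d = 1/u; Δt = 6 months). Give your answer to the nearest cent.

£3.16

CRR parameters: u = e^(σ√Δt) = e^(0.2·√0.5) = 1.1519, d = 1/u = 0.8681
Per-period rate: rΔt = 0.05·0.5 = 0.025, so R = e^0.025 = 1.0253
Risk-neutral probability p = (e^0.025 − 0.8681)/(1.1519 − 0.8681) = 0.1572/0.2838 = 0.5539
Terminal stock prices: S_u = 63.36, S_d = 47.75
Terminal payoffs (K − S): max(-8.355, 0) = 0, max(7.253, 0) = 7.253
Node 0 (S = 55): V_0 = e^(−0.025)·[0.5539·0.0000 + 0.4461·7.2532] = 3.1557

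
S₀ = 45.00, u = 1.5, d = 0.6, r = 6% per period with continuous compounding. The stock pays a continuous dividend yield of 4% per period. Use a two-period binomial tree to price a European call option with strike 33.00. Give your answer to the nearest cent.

16.51

Per-period risk-free factor R = e^0.06 = 1.0618; dividend-adjusted growth = e^(0.06−0.04) = 1.0202.
Risk-neutral probability p = (1.0202 − 0.6)/(1.5 − 0.6) = 0.4202/0.9000 = 0.4669
Terminal stock prices: S_uu = 101.2, S_ud = 40.5, S_dd = 16.2
Terminal payoffs (S − K): max(68.25, 0) = 68.25, max(7.5, 0) = 7.5, max(-16.8, 0) = 0
Node u (S = 67.5): V_u = e^(−0.06)·[0.4669·68.2500 + 0.5331·7.5000] = 33.7751
Node d (S = 27): V_d = e^(−0.06)·[0.4669·7.5000 + 0.5331·0.0000] = 3.2978
Node 0 (S = 45): V_0 = e^(−0.06)·[0.4669·33.7751 + 0.5331·3.2978] = 16.5066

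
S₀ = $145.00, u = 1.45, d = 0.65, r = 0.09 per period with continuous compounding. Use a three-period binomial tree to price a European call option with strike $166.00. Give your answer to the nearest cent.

Risk-neutral probability p = (e^0.09 − 0.65)/(1.45 − 0.65) = 0.4442/0.8000 = 0.5552
Terminal stock prices: S_uuu = 442.1, S_uud = 198.2, S_udd = 88.83, S_ddd = 39.82
Terminal payoffs (S − K): max(276.1, 0) = 276.1, max(32.16, 0) = 32.16, max(-77.17, 0) = 0, max(-126.2, 0) = 0
Node uu (S = 304.9): V_uu = e^(−0.09)·[0.5552·276.0506 + 0.4448·32.1606] = 153.1499
Node ud (S = 136.7): V_ud = e^(−0.09)·[0.5552·32.1606 + 0.4448·0.0000] = 16.3193
Node dd (S = 61.26): V_dd = e^(−0.09)·[0.5552·0.0000 + 0.4448·0.0000] = 0.0000
Node u (S = 210.2): V_u = e^(−0.09)·[0.5552·153.1499 + 0.4448·16.3193] = 84.3468
Node d (S = 94.25): V_d = e^(−0.09)·[0.5552·16.3193 + 0.4448·0.0000] = 8.2809
Node 0 (S = 145): V_0 = e^(−0.09)·[0.5552·84.3468 + 0.4448·8.2809] = 46.1664

$46.17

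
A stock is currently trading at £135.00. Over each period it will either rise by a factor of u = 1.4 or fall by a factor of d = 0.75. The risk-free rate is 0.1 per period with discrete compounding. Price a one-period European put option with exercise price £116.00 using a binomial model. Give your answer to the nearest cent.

Risk-neutral probability p = (1 + 0.1 − 0.75)/(1.4 − 0.75) = 0.3500/0.6500 = 0.5385
Terminal stock prices: S_u = 189, S_d = 101.2
Terminal payoffs (K − S): max(-73, 0) = 0, max(14.75, 0) = 14.75
Node 0 (S = 135): V_0 = 1/1.1·[0.5385·0.0000 + 0.4615·14.7500] = 6.1888

£6.19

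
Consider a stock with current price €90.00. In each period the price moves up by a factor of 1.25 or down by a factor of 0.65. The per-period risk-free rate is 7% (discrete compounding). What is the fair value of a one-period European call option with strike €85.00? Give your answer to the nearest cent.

Risk-neutral probability p = (1 + 0.07 − 0.65)/(1.25 − 0.65) = 0.4200/0.6000 = 0.7000
Terminal stock prices: S_u = 112.5, S_d = 58.5
Terminal payoffs (S − K): max(27.5, 0) = 27.5, max(-26.5, 0) = 0
Node 0 (S = 90): V_0 = 1/1.07·[0.7000·27.5000 + 0.3000·0.0000] = 17.9907

€17.99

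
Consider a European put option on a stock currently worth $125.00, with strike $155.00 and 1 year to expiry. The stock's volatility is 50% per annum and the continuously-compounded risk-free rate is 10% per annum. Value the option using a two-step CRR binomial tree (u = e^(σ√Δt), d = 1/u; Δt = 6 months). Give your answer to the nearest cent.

$36.09

CRR parameters: u = e^(σ√Δt) = e^(0.5·√0.5) = 1.4241, d = 1/u = 0.7022
Per-period rate: rΔt = 0.1·0.5 = 0.05, so R = e^0.05 = 1.0513
Risk-neutral probability p = (e^0.05 − 0.7022)/(1.4241 − 0.7022) = 0.3491/0.7219 = 0.4835
Terminal stock prices: S_uu = 253.5, S_ud = 125, S_dd = 61.63
Terminal payoffs (K − S): max(-98.51, 0) = 0, max(30, 0) = 30, max(93.37, 0) = 93.37
Node u (S = 178): V_u = e^(−0.05)·[0.4835·0.0000 + 0.5165·30.0000] = 14.7381
Node d (S = 87.77): V_d = e^(−0.05)·[0.4835·30.0000 + 0.5165·93.3664] = 59.6670
Node 0 (S = 125): V_0 = e^(−0.05)·[0.4835·14.7381 + 0.5165·59.6670] = 36.0916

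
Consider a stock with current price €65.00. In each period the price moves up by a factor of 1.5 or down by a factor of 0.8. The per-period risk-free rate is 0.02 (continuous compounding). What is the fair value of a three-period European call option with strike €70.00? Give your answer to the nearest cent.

€13.39

Risk-neutral probability p = (e^0.02 − 0.8)/(1.5 − 0.8) = 0.2202/0.7000 = 0.3146
Terminal stock prices: S_uuu = 219.4, S_uud = 117, S_udd = 62.4, S_ddd = 33.28
Terminal payoffs (S − K): max(149.4, 0) = 149.4, max(47, 0) = 47, max(-7.6, 0) = 0, max(-36.72, 0) = 0
Node uu (S = 146.2): V_uu = e^(−0.02)·[0.3146·149.3750 + 0.6854·47.0000] = 77.6361
Node ud (S = 78): V_ud = e^(−0.02)·[0.3146·47.0000 + 0.6854·0.0000] = 14.4922
Node dd (S = 41.6): V_dd = e^(−0.02)·[0.3146·0.0000 + 0.6854·0.0000] = 0.0000
Node u (S = 97.5): V_u = e^(−0.02)·[0.3146·77.6361 + 0.6854·14.4922] = 33.6753
Node d (S = 52): V_d = e^(−0.02)·[0.3146·14.4922 + 0.6854·0.0000] = 4.4686
Node 0 (S = 65): V_0 = e^(−0.02)·[0.3146·33.6753 + 0.6854·4.4686] = 13.3858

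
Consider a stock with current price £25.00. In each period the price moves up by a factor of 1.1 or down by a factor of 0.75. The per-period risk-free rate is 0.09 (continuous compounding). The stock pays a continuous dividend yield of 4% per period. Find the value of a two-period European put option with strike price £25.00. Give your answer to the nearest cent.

£1.05

Per-period risk-free factor R = e^0.09 = 1.0942; dividend-adjusted growth = e^(0.09−0.04) = 1.0513.
Risk-neutral probability p = (1.0513 − 0.75)/(1.1 − 0.75) = 0.3013/0.3500 = 0.8608
Terminal stock prices: S_uu = 30.25, S_ud = 20.63, S_dd = 14.06
Terminal payoffs (K − S): max(-5.25, 0) = 0, max(4.375, 0) = 4.375, max(10.94, 0) = 10.94
Node u (S = 27.5): V_u = e^(−0.09)·[0.8608·0.0000 + 0.1392·4.3750] = 0.5567
Node d (S = 18.75): V_d = e^(−0.09)·[0.8608·4.3750 + 0.1392·10.9375] = 4.8335
Node 0 (S = 25): V_0 = e^(−0.09)·[0.8608·0.5567 + 0.1392·4.8335] = 1.0530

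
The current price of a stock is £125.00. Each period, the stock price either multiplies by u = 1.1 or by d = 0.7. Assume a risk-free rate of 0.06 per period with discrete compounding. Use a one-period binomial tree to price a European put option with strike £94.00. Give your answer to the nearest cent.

£0.61

Risk-neutral probability p = (1 + 0.06 − 0.7)/(1.1 − 0.7) = 0.3600/0.4000 = 0.9000
Terminal stock prices: S_u = 137.5, S_d = 87.5
Terminal payoffs (K − S): max(-43.5, 0) = 0, max(6.5, 0) = 6.5
Node 0 (S = 125): V_0 = 1/1.06·[0.9000·0.0000 + 0.1000·6.5000] = 0.6132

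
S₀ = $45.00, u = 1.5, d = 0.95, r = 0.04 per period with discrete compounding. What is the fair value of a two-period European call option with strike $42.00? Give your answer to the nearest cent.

$7.07

Risk-neutral probability p = (1 + 0.04 − 0.95)/(1.5 − 0.95) = 0.0900/0.5500 = 0.1636
Terminal stock prices: S_uu = 101.2, S_ud = 64.12, S_dd = 40.61
Terminal payoffs (S − K): max(59.25, 0) = 59.25, max(22.12, 0) = 22.12, max(-1.388, 0) = 0
Node u (S = 67.5): V_u = 1/1.04·[0.1636·59.2500 + 0.8364·22.1250] = 27.1154
Node d (S = 42.75): V_d = 1/1.04·[0.1636·22.1250 + 0.8364·0.0000] = 3.4812
Node 0 (S = 45): V_0 = 1/1.04·[0.1636·27.1154 + 0.8364·3.4812] = 7.0660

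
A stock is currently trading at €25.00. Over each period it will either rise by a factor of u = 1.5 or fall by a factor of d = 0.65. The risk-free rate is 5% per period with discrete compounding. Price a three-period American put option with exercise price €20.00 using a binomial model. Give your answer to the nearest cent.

€3.35

Risk-neutral probability p = (1 + 0.05 − 0.65)/(1.5 − 0.65) = 0.4000/0.8500 = 0.4706
Terminal stock prices: S_uuu = 84.38, S_uud = 36.56, S_udd = 15.84, S_ddd = 6.866
Terminal payoffs (K − S): max(-64.38, 0) = 0, max(-16.56, 0) = 0, max(4.156, 0) = 4.156, max(13.13, 0) = 13.13
Node uu (S = 56.25): continuation = 1/1.05·[0.4706·0.0000 + 0.5294·0.0000] = 0.0000; exercise value = 0.0000 ≤ continuation, so V_uu = 0.0000
Node ud (S = 24.38): continuation = 1/1.05·[0.4706·0.0000 + 0.5294·4.1562] = 2.0956; exercise value = 0.0000 ≤ continuation, so V_ud = 2.0956
Node dd (S = 10.56): continuation = 1/1.05·[0.4706·4.1562 + 0.5294·13.1344] = 8.4851; exercise value = 9.4375 > continuation, so V_dd = 9.4375 (exercise)
Node u (S = 37.5): continuation = 1/1.05·[0.4706·0.0000 + 0.5294·2.0956] = 1.0566; exercise value = 0.0000 ≤ continuation, so V_u = 1.0566
Node d (S = 16.25): continuation = 1/1.05·[0.4706·2.0956 + 0.5294·9.4375] = 5.6976; exercise value = 3.7500 ≤ continuation, so V_d = 5.6976
Node 0 (S = 25): continuation = 1/1.05·[0.4706·1.0566 + 0.5294·5.6976] = 3.3463; exercise value = 0.0000 ≤ continuation, so V_0 = 3.3463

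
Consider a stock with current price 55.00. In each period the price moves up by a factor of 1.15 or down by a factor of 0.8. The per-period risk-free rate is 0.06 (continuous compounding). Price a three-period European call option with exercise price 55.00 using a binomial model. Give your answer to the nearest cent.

Risk-neutral probability p = (e^0.06 − 0.8)/(1.15 − 0.8) = 0.2618/0.3500 = 0.7481
Terminal stock prices: S_uuu = 83.65, S_uud = 58.19, S_udd = 40.48, S_ddd = 28.16
Terminal payoffs (S − K): max(28.65, 0) = 28.65, max(3.19, 0) = 3.19, max(-14.52, 0) = 0, max(-26.84, 0) = 0
Node uu (S = 72.74): V_uu = e^(−0.06)·[0.7481·28.6481 + 0.2519·3.1900] = 20.9405
Node ud (S = 50.6): V_ud = e^(−0.06)·[0.7481·3.1900 + 0.2519·0.0000] = 2.2475
Node dd (S = 35.2): V_dd = e^(−0.06)·[0.7481·0.0000 + 0.2519·0.0000] = 0.0000
Node u (S = 63.25): V_u = e^(−0.06)·[0.7481·20.9405 + 0.2519·2.2475] = 15.2865
Node d (S = 44): V_d = e^(−0.06)·[0.7481·2.2475 + 0.2519·0.0000] = 1.5834
Node 0 (S = 55): V_0 = e^(−0.06)·[0.7481·15.2865 + 0.2519·1.5834] = 11.1456

11.15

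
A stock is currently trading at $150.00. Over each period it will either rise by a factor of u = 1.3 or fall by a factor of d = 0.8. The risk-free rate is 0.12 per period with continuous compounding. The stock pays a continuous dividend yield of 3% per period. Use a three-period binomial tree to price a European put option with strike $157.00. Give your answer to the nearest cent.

$10.62

Per-period risk-free factor R = e^0.12 = 1.1275; dividend-adjusted growth = e^(0.12−0.03) = 1.0942.
Risk-neutral probability p = (1.0942 − 0.8)/(1.3 − 0.8) = 0.2942/0.5000 = 0.5883
Terminal stock prices: S_uuu = 329.6, S_uud = 202.8, S_udd = 124.8, S_ddd = 76.8
Terminal payoffs (K − S): max(-172.6, 0) = 0, max(-45.8, 0) = 0, max(32.2, 0) = 32.2, max(80.2, 0) = 80.2
Node uu (S = 253.5): V_uu = e^(−0.12)·[0.5883·0.0000 + 0.4117·0.0000] = 0.0000
Node ud (S = 156): V_ud = e^(−0.12)·[0.5883·0.0000 + 0.4117·32.2000] = 11.7563
Node dd (S = 96): V_dd = e^(−0.12)·[0.5883·32.2000 + 0.4117·80.2000] = 46.0837
Node u (S = 195): V_u = e^(−0.12)·[0.5883·0.0000 + 0.4117·11.7563] = 4.2922
Node d (S = 120): V_d = e^(−0.12)·[0.5883·11.7563 + 0.4117·46.0837] = 22.9599
Node 0 (S = 150): V_0 = e^(−0.12)·[0.5883·4.2922 + 0.4117·22.9599] = 10.6225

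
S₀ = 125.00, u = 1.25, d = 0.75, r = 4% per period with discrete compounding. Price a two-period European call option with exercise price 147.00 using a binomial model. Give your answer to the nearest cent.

15.03

Risk-neutral probability p = (1 + 0.04 − 0.75)/(1.25 − 0.75) = 0.2900/0.5000 = 0.5800
Terminal stock prices: S_uu = 195.3, S_ud = 117.2, S_dd = 70.31
Terminal payoffs (S − K): max(48.31, 0) = 48.31, max(-29.81, 0) = 0, max(-76.69, 0) = 0
Node u (S = 156.2): V_u = 1/1.04·[0.5800·48.3125 + 0.4200·0.0000] = 26.9435
Node d (S = 93.75): V_d = 1/1.04·[0.5800·0.0000 + 0.4200·0.0000] = 0.0000
Node 0 (S = 125): V_0 = 1/1.04·[0.5800·26.9435 + 0.4200·0.0000] = 15.0262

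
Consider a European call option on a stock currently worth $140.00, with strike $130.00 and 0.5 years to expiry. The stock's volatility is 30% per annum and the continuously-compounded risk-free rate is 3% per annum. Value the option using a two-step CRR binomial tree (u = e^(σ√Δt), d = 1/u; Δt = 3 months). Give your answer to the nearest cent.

$18.73

CRR parameters: u = e^(σ√Δt) = e^(0.3·√0.25) = 1.1618, d = 1/u = 0.8607
Per-period rate: rΔt = 0.03·0.25 = 0.0075, so R = e^0.0075 = 1.0075
Risk-neutral probability p = (e^0.0075 − 0.8607)/(1.1618 − 0.8607) = 0.1468/0.3011 = 0.4876
Terminal stock prices: S_uu = 189, S_ud = 140, S_dd = 103.7
Terminal payoffs (S − K): max(58.98, 0) = 58.98, max(10, 0) = 10, max(-26.29, 0) = 0
Node u (S = 162.7): V_u = e^(−0.0075)·[0.4876·58.9802 + 0.5124·10.0000] = 33.6281
Node d (S = 120.5): V_d = e^(−0.0075)·[0.4876·10.0000 + 0.5124·0.0000] = 4.8393
Node 0 (S = 140): V_0 = e^(−0.0075)·[0.4876·33.6281 + 0.5124·4.8393] = 18.7348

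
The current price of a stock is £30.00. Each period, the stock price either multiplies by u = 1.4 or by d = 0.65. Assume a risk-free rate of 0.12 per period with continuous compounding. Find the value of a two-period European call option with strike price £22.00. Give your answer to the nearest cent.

£13.66

Risk-neutral probability p = (e^0.12 − 0.65)/(1.4 − 0.65) = 0.4775/0.7500 = 0.6367
Terminal stock prices: S_uu = 58.8, S_ud = 27.3, S_dd = 12.68
Terminal payoffs (S − K): max(36.8, 0) = 36.8, max(5.3, 0) = 5.3, max(-9.325, 0) = 0
Node u (S = 42): V_u = e^(−0.12)·[0.6367·36.8000 + 0.3633·5.3000] = 22.4878
Node d (S = 19.5): V_d = e^(−0.12)·[0.6367·5.3000 + 0.3633·0.0000] = 2.9927
Node 0 (S = 30): V_0 = e^(−0.12)·[0.6367·22.4878 + 0.3633·2.9927] = 13.6626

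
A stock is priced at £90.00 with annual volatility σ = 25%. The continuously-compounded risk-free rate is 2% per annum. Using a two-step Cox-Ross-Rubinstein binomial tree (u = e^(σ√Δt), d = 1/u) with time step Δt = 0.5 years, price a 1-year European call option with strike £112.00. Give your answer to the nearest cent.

CRR parameters: u = e^(σ√Δt) = e^(0.25·√0.5) = 1.1934, d = 1/u = 0.8380
Per-period rate: rΔt = 0.02·0.5 = 0.01, so R = e^0.01 = 1.0101
Risk-neutral probability p = (e^0.01 − 0.8380)/(1.1934 − 0.8380) = 0.1721/0.3554 = 0.4842
Terminal stock prices: S_uu = 128.2, S_ud = 90, S_dd = 63.2
Terminal payoffs (S − K): max(16.17, 0) = 16.17, max(-22, 0) = 0, max(-48.8, 0) = 0
Node u (S = 107.4): V_u = e^(−0.01)·[0.4842·16.1707 + 0.5158·0.0000] = 7.7519
Node d (S = 75.42): V_d = e^(−0.01)·[0.4842·0.0000 + 0.5158·0.0000] = 0.0000
Node 0 (S = 90): V_0 = e^(−0.01)·[0.4842·7.7519 + 0.5158·0.0000] = 3.7161

£3.72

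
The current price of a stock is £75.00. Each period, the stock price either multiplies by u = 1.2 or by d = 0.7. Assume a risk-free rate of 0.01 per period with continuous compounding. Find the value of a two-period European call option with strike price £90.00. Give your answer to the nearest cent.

£6.78

Risk-neutral probability p = (e^0.01 − 0.7)/(1.2 − 0.7) = 0.3101/0.5000 = 0.6201
Terminal stock prices: S_uu = 108, S_ud = 63, S_dd = 36.75
Terminal payoffs (S − K): max(18, 0) = 18, max(-27, 0) = 0, max(-53.25, 0) = 0
Node u (S = 90): V_u = e^(−0.01)·[0.6201·18.0000 + 0.3799·0.0000] = 11.0507
Node d (S = 52.5): V_d = e^(−0.01)·[0.6201·0.0000 + 0.3799·0.0000] = 0.0000
Node 0 (S = 75): V_0 = e^(−0.01)·[0.6201·11.0507 + 0.3799·0.0000] = 6.7844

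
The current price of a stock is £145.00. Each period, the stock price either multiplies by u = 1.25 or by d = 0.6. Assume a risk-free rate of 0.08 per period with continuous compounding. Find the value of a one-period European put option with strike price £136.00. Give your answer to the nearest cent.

Risk-neutral probability p = (e^0.08 − 0.6)/(1.25 − 0.6) = 0.4833/0.6500 = 0.7435
Terminal stock prices: S_u = 181.2, S_d = 87
Terminal payoffs (K − S): max(-45.25, 0) = 0, max(49, 0) = 49
Node 0 (S = 145): V_0 = e^(−0.08)·[0.7435·0.0000 + 0.2565·49.0000] = 11.6013

£11.60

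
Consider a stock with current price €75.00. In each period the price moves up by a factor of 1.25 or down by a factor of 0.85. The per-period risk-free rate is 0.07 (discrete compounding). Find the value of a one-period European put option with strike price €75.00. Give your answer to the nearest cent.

Risk-neutral probability p = (1 + 0.07 − 0.85)/(1.25 − 0.85) = 0.2200/0.4000 = 0.5500
Terminal stock prices: S_u = 93.75, S_d = 63.75
Terminal payoffs (K − S): max(-18.75, 0) = 0, max(11.25, 0) = 11.25
Node 0 (S = 75): V_0 = 1/1.07·[0.5500·0.0000 + 0.4500·11.2500] = 4.7313

€4.73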